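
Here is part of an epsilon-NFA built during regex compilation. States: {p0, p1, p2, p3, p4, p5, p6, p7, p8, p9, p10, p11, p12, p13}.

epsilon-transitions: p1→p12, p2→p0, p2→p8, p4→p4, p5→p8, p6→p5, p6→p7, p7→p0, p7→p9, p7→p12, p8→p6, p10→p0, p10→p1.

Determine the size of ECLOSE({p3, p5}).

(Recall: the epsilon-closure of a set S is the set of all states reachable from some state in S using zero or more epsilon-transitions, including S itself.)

Start with {p3, p5}.
From p5 via epsilon: add p8.
From p8 via epsilon: add p6.
From p6 via epsilon: add p7.
From p7 via epsilon: add p0, p9, p12.
epsilon-closure = {p0, p3, p5, p6, p7, p8, p9, p12}, which has 8 states.

8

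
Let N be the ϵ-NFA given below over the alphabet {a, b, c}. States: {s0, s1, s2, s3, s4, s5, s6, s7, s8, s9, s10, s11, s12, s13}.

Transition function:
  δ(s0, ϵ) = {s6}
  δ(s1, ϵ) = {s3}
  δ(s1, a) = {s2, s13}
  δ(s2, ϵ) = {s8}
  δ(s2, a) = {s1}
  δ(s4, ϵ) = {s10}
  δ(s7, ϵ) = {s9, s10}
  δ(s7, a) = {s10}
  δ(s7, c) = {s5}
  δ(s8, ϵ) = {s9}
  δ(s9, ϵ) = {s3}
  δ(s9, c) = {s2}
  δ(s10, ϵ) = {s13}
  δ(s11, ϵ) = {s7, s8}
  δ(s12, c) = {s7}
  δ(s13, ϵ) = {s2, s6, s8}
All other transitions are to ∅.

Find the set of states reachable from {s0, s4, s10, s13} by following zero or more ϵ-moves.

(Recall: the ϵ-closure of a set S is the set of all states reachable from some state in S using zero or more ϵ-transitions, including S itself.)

{s0, s2, s3, s4, s6, s8, s9, s10, s13}

Start with {s0, s4, s10, s13}.
From s0 via ϵ: add s6.
From s13 via ϵ: add s2, s8.
From s8 via ϵ: add s9.
From s9 via ϵ: add s3.
No new states can be added; the closed set is {s0, s2, s3, s4, s6, s8, s9, s10, s13}.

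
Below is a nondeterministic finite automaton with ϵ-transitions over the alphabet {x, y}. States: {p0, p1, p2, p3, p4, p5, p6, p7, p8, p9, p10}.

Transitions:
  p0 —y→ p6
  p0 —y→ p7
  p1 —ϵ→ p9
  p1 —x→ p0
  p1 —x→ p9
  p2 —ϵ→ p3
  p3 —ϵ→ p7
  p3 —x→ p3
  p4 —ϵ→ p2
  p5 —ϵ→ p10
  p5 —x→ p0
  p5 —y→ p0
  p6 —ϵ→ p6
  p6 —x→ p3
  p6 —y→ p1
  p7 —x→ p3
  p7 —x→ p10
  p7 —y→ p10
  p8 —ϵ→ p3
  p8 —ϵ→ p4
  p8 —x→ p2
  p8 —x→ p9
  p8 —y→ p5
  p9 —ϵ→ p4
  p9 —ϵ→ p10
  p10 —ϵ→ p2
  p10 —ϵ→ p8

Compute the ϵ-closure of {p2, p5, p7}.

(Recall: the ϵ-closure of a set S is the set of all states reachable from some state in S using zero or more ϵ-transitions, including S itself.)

Start with {p2, p5, p7}.
From p2 via ϵ: add p3.
From p5 via ϵ: add p10.
From p10 via ϵ: add p8.
From p8 via ϵ: add p4.
No new states can be added; the closed set is {p2, p3, p4, p5, p7, p8, p10}.

{p2, p3, p4, p5, p7, p8, p10}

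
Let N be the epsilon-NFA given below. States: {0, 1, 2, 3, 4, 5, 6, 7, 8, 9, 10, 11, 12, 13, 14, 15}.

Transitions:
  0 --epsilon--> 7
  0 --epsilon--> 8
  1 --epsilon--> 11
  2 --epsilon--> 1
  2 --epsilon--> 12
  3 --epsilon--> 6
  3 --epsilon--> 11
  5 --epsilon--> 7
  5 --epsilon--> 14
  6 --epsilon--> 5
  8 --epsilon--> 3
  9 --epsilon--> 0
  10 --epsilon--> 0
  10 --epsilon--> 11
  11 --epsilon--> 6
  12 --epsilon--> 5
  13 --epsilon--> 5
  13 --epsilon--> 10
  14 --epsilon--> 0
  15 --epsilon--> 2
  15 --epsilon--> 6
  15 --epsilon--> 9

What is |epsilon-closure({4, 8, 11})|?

9

Start with {4, 8, 11}.
From 8 via epsilon: add 3.
From 11 via epsilon: add 6.
From 6 via epsilon: add 5.
From 5 via epsilon: add 7, 14.
From 14 via epsilon: add 0.
epsilon-closure = {0, 3, 4, 5, 6, 7, 8, 11, 14}, which has 9 states.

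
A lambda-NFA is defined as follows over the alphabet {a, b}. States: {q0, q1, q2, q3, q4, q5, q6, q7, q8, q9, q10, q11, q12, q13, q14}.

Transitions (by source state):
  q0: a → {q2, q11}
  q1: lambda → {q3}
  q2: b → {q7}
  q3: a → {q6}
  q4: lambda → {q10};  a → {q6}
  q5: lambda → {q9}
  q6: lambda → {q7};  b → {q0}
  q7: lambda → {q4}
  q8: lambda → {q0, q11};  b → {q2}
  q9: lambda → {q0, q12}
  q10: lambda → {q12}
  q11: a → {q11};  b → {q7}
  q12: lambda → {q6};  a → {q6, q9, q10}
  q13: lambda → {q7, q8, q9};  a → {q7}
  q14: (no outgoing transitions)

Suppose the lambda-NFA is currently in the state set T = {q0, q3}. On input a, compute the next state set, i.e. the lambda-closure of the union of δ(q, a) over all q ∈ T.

q0 on a → {q2, q11}.
q3 on a → {q6}.
Union after reading a: {q2, q6, q11}.
Now take the lambda-closure:
From q6 via lambda: add q7.
From q7 via lambda: add q4.
From q4 via lambda: add q10.
From q10 via lambda: add q12.
No new states can be added; the closed set is {q2, q4, q6, q7, q10, q11, q12}.

{q2, q4, q6, q7, q10, q11, q12}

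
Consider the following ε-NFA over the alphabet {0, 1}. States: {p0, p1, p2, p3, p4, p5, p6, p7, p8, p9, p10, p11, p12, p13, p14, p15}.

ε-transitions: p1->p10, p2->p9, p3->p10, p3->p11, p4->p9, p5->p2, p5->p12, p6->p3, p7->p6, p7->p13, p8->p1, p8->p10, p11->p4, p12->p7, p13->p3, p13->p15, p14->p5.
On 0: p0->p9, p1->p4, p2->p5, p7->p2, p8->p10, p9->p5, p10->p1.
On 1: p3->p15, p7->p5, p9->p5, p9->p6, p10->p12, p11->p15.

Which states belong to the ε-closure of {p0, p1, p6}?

{p0, p1, p3, p4, p6, p9, p10, p11}

Start with {p0, p1, p6}.
From p1 via ε: add p10.
From p6 via ε: add p3.
From p3 via ε: add p11.
From p11 via ε: add p4.
From p4 via ε: add p9.
No new states can be added; the closed set is {p0, p1, p3, p4, p6, p9, p10, p11}.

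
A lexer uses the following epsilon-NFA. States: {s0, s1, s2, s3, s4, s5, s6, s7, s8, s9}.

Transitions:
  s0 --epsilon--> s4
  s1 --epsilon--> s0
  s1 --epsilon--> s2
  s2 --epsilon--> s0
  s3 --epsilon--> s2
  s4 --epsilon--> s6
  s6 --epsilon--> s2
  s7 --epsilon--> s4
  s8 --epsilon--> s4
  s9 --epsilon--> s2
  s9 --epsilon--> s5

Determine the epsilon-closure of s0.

Start with {s0}.
From s0 via epsilon: add s4.
From s4 via epsilon: add s6.
From s6 via epsilon: add s2.
No new states can be added; the closed set is {s0, s2, s4, s6}.

{s0, s2, s4, s6}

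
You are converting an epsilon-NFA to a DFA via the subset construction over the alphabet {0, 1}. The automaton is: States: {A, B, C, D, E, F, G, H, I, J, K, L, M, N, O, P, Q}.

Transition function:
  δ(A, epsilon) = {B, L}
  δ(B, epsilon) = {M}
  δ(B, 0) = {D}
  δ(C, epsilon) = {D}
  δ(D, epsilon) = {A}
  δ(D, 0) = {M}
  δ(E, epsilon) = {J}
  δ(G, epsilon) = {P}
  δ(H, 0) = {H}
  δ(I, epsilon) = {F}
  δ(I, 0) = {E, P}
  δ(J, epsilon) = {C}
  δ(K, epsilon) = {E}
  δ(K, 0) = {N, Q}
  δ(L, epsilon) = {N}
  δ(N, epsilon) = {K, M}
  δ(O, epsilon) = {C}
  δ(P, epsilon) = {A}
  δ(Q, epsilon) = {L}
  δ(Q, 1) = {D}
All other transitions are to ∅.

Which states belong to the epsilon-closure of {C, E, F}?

Start with {C, E, F}.
From C via epsilon: add D.
From E via epsilon: add J.
From D via epsilon: add A.
From A via epsilon: add B, L.
From B via epsilon: add M.
From L via epsilon: add N.
From N via epsilon: add K.
No new states can be added; the closed set is {A, B, C, D, E, F, J, K, L, M, N}.

{A, B, C, D, E, F, J, K, L, M, N}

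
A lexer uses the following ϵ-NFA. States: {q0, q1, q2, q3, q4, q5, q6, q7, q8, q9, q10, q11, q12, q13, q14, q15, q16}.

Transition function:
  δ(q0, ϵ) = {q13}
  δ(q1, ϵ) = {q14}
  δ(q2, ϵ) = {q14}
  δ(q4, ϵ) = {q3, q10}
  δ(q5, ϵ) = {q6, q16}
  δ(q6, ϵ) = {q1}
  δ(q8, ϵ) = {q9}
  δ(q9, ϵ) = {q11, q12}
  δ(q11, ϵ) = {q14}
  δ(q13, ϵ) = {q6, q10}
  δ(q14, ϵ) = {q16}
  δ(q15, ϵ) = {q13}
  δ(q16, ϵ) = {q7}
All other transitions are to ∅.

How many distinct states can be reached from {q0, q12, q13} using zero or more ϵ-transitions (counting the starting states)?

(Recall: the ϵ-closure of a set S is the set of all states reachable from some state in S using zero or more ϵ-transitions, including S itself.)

9

Start with {q0, q12, q13}.
From q13 via ϵ: add q6, q10.
From q6 via ϵ: add q1.
From q1 via ϵ: add q14.
From q14 via ϵ: add q16.
From q16 via ϵ: add q7.
ϵ-closure = {q0, q1, q6, q7, q10, q12, q13, q14, q16}, which has 9 states.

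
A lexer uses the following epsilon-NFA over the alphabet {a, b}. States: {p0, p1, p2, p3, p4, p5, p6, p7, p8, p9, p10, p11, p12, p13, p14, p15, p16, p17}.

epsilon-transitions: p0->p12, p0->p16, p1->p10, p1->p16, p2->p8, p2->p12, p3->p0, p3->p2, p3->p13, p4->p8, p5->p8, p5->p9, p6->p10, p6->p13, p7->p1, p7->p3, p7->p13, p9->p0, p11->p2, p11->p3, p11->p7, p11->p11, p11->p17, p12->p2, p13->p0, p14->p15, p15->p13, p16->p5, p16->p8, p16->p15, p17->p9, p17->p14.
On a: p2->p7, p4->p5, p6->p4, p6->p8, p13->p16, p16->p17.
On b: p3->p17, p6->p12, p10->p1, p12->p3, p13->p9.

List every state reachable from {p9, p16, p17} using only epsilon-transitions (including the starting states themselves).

{p0, p2, p5, p8, p9, p12, p13, p14, p15, p16, p17}

Start with {p9, p16, p17}.
From p9 via epsilon: add p0.
From p16 via epsilon: add p5, p8, p15.
From p17 via epsilon: add p14.
From p0 via epsilon: add p12.
From p15 via epsilon: add p13.
From p12 via epsilon: add p2.
No new states can be added; the closed set is {p0, p2, p5, p8, p9, p12, p13, p14, p15, p16, p17}.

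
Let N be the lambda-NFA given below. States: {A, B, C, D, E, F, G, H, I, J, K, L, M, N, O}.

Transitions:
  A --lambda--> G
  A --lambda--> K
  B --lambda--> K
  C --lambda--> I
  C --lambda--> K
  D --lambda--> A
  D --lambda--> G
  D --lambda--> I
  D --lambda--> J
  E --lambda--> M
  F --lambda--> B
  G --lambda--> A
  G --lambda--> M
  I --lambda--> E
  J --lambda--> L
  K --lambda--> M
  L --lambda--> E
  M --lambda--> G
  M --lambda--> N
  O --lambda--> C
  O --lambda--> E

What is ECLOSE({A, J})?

Start with {A, J}.
From A via lambda: add G, K.
From J via lambda: add L.
From G via lambda: add M.
From L via lambda: add E.
From M via lambda: add N.
No new states can be added; the closed set is {A, E, G, J, K, L, M, N}.

{A, E, G, J, K, L, M, N}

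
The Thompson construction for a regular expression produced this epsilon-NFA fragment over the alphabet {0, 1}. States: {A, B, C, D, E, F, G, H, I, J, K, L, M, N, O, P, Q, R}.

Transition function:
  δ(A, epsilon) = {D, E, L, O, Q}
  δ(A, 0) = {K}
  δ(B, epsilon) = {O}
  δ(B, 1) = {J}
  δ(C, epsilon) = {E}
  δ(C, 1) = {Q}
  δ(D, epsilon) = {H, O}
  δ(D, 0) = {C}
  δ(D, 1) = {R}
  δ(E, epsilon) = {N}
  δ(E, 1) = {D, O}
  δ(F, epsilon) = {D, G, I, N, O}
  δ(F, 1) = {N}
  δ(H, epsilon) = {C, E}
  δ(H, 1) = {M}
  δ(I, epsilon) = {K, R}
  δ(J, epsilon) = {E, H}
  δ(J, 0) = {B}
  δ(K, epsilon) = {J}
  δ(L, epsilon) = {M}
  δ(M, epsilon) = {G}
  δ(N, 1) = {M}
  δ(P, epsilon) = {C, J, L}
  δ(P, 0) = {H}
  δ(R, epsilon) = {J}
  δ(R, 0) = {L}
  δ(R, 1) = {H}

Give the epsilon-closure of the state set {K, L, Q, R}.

{C, E, G, H, J, K, L, M, N, Q, R}

Start with {K, L, Q, R}.
From K via epsilon: add J.
From L via epsilon: add M.
From J via epsilon: add E, H.
From M via epsilon: add G.
From E via epsilon: add N.
From H via epsilon: add C.
No new states can be added; the closed set is {C, E, G, H, J, K, L, M, N, Q, R}.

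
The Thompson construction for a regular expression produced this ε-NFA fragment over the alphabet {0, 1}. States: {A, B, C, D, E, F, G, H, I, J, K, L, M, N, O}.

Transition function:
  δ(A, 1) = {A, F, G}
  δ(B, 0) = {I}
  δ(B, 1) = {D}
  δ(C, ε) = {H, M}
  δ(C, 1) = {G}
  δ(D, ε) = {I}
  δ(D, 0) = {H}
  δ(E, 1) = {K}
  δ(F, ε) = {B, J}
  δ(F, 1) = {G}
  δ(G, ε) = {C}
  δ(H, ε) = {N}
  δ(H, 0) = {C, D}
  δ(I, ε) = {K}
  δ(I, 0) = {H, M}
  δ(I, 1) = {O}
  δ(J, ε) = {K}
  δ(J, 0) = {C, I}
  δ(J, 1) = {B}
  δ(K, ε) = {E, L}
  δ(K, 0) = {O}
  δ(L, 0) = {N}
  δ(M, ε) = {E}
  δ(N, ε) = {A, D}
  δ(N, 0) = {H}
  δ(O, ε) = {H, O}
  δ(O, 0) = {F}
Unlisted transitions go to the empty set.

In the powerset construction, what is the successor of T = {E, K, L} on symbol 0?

K on 0 → {O}.
L on 0 → {N}.
No 0-transition from E.
Union after reading 0: {N, O}.
Now take the ε-closure:
From N via ε: add A, D.
From O via ε: add H.
From D via ε: add I.
From I via ε: add K.
From K via ε: add E, L.
No new states can be added; the closed set is {A, D, E, H, I, K, L, N, O}.

{A, D, E, H, I, K, L, N, O}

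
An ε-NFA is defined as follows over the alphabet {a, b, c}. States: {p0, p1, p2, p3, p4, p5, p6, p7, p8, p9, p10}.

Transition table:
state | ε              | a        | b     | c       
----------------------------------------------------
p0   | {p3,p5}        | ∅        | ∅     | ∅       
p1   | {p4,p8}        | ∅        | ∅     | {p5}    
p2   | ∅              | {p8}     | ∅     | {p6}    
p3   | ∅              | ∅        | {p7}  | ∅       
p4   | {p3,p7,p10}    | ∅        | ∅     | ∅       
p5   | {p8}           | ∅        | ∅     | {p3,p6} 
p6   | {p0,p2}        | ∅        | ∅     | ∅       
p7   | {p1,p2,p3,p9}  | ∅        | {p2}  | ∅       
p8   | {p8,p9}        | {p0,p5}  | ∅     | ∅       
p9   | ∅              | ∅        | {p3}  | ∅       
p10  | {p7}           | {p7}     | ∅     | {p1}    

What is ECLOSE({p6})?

{p0, p2, p3, p5, p6, p8, p9}

Start with {p6}.
From p6 via ε: add p0, p2.
From p0 via ε: add p3, p5.
From p5 via ε: add p8.
From p8 via ε: add p9.
No new states can be added; the closed set is {p0, p2, p3, p5, p6, p8, p9}.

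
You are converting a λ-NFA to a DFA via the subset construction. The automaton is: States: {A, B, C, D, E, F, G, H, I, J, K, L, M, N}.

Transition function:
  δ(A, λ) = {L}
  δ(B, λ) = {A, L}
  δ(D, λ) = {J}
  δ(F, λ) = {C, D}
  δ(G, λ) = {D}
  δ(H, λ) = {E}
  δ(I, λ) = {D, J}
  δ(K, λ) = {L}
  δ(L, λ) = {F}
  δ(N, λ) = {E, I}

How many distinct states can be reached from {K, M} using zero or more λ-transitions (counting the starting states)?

Start with {K, M}.
From K via λ: add L.
From L via λ: add F.
From F via λ: add C, D.
From D via λ: add J.
λ-closure = {C, D, F, J, K, L, M}, which has 7 states.

7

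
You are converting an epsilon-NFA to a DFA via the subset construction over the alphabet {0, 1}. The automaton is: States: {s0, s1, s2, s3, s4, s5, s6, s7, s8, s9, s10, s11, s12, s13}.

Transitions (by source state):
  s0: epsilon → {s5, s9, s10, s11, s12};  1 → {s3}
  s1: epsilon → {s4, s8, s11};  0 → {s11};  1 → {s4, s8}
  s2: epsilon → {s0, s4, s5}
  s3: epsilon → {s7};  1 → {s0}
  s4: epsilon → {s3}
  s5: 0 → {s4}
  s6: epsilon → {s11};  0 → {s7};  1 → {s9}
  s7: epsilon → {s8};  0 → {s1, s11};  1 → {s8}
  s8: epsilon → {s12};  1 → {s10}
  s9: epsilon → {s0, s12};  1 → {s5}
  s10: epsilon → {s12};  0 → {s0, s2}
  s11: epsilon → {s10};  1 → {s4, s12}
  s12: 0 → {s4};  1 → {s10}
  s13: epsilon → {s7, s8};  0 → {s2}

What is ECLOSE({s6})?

{s6, s10, s11, s12}

Start with {s6}.
From s6 via epsilon: add s11.
From s11 via epsilon: add s10.
From s10 via epsilon: add s12.
No new states can be added; the closed set is {s6, s10, s11, s12}.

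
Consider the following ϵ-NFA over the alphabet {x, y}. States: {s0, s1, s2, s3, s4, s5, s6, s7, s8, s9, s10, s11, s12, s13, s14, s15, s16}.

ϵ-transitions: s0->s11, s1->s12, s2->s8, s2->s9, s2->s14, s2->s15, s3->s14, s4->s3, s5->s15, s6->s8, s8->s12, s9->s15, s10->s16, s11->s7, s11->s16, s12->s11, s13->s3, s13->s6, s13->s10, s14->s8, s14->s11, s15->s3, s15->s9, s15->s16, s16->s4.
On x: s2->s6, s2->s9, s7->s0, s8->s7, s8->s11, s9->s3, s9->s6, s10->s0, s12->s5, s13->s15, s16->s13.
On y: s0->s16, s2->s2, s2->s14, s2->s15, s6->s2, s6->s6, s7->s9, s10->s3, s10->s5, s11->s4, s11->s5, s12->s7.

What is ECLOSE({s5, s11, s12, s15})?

Start with {s5, s11, s12, s15}.
From s11 via ϵ: add s7, s16.
From s15 via ϵ: add s3, s9.
From s3 via ϵ: add s14.
From s16 via ϵ: add s4.
From s14 via ϵ: add s8.
No new states can be added; the closed set is {s3, s4, s5, s7, s8, s9, s11, s12, s14, s15, s16}.

{s3, s4, s5, s7, s8, s9, s11, s12, s14, s15, s16}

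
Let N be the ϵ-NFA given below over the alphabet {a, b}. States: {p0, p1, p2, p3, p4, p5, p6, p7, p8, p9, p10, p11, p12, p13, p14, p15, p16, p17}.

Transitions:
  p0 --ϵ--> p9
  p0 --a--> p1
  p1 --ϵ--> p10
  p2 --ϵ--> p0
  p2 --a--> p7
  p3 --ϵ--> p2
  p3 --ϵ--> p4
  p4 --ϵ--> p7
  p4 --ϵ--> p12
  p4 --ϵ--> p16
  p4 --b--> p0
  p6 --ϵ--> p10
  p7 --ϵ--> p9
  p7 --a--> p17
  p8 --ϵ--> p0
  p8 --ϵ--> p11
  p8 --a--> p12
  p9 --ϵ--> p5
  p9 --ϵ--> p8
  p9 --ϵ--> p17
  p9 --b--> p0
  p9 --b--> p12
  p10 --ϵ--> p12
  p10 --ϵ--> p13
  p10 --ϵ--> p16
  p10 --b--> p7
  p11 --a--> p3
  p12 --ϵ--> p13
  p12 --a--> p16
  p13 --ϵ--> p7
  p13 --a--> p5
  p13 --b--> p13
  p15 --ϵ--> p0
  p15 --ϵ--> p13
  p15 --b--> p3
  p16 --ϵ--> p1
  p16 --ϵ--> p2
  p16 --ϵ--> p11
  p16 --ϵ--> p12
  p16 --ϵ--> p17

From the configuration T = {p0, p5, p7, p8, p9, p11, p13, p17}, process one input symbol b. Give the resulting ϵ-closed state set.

{p0, p5, p7, p8, p9, p11, p12, p13, p17}

p9 on b → {p0, p12}.
p13 on b → {p13}.
No b-transition from p0, p5, p7, p8, p11, p17.
Union after reading b: {p0, p12, p13}.
Now take the ϵ-closure:
From p0 via ϵ: add p9.
From p13 via ϵ: add p7.
From p9 via ϵ: add p5, p8, p17.
From p8 via ϵ: add p11.
No new states can be added; the closed set is {p0, p5, p7, p8, p9, p11, p12, p13, p17}.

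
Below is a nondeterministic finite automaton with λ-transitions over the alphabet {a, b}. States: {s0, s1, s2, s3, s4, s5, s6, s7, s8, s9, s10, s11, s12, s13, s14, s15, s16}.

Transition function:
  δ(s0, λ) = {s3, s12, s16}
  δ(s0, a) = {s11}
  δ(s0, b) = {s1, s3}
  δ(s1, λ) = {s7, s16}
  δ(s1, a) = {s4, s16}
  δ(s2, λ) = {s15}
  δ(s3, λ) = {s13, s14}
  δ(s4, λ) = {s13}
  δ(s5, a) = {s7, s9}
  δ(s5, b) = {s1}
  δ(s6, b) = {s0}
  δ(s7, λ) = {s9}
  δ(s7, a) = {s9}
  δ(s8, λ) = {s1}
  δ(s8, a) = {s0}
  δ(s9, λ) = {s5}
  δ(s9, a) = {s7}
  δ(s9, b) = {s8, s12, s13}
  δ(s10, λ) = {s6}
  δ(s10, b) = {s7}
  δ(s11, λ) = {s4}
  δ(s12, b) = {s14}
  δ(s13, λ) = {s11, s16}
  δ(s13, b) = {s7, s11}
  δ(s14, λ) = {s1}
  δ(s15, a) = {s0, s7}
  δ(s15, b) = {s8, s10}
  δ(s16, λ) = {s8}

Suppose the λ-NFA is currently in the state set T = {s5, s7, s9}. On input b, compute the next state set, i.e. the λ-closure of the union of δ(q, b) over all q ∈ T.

{s1, s4, s5, s7, s8, s9, s11, s12, s13, s16}

s5 on b → {s1}.
s9 on b → {s8, s12, s13}.
No b-transition from s7.
Union after reading b: {s1, s8, s12, s13}.
Now take the λ-closure:
From s1 via λ: add s7, s16.
From s13 via λ: add s11.
From s7 via λ: add s9.
From s11 via λ: add s4.
From s9 via λ: add s5.
No new states can be added; the closed set is {s1, s4, s5, s7, s8, s9, s11, s12, s13, s16}.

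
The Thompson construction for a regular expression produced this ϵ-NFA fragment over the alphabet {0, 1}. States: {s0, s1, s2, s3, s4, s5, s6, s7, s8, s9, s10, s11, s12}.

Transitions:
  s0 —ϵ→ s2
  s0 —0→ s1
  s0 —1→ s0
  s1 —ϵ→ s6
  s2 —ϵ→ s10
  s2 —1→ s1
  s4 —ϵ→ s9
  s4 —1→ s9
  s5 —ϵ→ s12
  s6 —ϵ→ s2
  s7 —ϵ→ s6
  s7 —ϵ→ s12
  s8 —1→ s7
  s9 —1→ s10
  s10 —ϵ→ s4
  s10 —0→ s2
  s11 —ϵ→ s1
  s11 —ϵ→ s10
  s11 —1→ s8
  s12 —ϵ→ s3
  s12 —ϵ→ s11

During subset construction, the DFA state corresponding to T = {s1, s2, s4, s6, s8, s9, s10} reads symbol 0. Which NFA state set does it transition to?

s10 on 0 → {s2}.
No 0-transition from s1, s2, s4, s6, s8, s9.
Union after reading 0: {s2}.
Now take the ϵ-closure:
From s2 via ϵ: add s10.
From s10 via ϵ: add s4.
From s4 via ϵ: add s9.
No new states can be added; the closed set is {s2, s4, s9, s10}.

{s2, s4, s9, s10}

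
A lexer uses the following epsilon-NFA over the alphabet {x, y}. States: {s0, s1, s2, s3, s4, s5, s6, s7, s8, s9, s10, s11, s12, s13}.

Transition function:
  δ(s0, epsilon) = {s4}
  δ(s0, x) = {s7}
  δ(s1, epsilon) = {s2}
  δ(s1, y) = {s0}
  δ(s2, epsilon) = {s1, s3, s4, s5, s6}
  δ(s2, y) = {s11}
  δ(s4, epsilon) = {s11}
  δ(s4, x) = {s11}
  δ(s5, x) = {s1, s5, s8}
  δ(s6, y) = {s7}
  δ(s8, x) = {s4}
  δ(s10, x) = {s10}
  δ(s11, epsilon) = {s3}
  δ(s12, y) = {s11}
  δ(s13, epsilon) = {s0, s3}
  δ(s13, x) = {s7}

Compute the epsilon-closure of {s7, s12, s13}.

Start with {s7, s12, s13}.
From s13 via epsilon: add s0, s3.
From s0 via epsilon: add s4.
From s4 via epsilon: add s11.
No new states can be added; the closed set is {s0, s3, s4, s7, s11, s12, s13}.

{s0, s3, s4, s7, s11, s12, s13}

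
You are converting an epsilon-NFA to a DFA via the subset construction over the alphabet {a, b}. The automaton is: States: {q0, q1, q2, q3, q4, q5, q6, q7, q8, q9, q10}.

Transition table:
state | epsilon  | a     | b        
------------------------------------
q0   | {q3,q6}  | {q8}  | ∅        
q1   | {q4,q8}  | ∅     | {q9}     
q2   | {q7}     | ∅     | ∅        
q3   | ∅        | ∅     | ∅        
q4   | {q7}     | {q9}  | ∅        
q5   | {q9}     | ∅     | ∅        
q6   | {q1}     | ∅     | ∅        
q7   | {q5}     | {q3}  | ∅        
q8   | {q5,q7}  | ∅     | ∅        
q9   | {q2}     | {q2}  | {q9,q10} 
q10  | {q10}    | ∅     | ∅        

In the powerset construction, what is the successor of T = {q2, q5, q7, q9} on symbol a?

q7 on a → {q3}.
q9 on a → {q2}.
No a-transition from q2, q5.
Union after reading a: {q2, q3}.
Now take the epsilon-closure:
From q2 via epsilon: add q7.
From q7 via epsilon: add q5.
From q5 via epsilon: add q9.
No new states can be added; the closed set is {q2, q3, q5, q7, q9}.

{q2, q3, q5, q7, q9}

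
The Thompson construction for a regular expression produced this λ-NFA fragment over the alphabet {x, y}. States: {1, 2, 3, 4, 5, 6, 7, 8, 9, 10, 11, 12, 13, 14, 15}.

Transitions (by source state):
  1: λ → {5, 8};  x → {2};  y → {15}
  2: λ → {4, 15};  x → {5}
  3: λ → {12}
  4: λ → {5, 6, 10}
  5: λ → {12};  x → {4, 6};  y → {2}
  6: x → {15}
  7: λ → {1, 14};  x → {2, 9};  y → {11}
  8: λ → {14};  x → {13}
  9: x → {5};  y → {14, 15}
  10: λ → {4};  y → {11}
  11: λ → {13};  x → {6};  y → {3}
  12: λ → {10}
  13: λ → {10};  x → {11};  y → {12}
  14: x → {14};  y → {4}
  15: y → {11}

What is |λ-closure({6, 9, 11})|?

8

Start with {6, 9, 11}.
From 11 via λ: add 13.
From 13 via λ: add 10.
From 10 via λ: add 4.
From 4 via λ: add 5.
From 5 via λ: add 12.
λ-closure = {4, 5, 6, 9, 10, 11, 12, 13}, which has 8 states.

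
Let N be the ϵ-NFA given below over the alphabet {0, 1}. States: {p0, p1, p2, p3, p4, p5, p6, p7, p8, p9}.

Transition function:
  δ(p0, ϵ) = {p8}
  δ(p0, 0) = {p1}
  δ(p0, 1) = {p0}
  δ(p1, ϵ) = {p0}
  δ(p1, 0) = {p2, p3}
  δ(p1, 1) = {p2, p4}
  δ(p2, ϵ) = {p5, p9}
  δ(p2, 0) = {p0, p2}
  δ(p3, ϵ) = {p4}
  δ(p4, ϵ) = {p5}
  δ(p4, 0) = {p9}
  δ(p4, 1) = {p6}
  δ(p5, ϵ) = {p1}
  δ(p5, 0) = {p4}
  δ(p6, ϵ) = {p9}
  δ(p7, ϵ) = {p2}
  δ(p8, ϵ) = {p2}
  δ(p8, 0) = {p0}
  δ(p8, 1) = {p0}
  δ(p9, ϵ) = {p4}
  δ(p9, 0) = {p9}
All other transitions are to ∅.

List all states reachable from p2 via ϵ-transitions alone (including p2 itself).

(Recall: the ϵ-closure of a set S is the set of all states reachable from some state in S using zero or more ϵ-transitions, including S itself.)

{p0, p1, p2, p4, p5, p8, p9}

Start with {p2}.
From p2 via ϵ: add p5, p9.
From p5 via ϵ: add p1.
From p9 via ϵ: add p4.
From p1 via ϵ: add p0.
From p0 via ϵ: add p8.
No new states can be added; the closed set is {p0, p1, p2, p4, p5, p8, p9}.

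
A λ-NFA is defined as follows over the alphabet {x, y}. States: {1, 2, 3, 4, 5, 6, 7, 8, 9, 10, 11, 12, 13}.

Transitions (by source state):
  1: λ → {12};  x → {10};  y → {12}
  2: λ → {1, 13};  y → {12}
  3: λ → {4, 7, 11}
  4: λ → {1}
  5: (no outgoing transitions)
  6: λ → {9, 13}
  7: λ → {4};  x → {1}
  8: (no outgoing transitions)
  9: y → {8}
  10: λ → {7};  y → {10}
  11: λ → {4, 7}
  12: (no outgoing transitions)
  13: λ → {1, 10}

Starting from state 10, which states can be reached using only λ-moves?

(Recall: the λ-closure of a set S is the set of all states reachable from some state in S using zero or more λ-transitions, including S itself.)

{1, 4, 7, 10, 12}

Start with {10}.
From 10 via λ: add 7.
From 7 via λ: add 4.
From 4 via λ: add 1.
From 1 via λ: add 12.
No new states can be added; the closed set is {1, 4, 7, 10, 12}.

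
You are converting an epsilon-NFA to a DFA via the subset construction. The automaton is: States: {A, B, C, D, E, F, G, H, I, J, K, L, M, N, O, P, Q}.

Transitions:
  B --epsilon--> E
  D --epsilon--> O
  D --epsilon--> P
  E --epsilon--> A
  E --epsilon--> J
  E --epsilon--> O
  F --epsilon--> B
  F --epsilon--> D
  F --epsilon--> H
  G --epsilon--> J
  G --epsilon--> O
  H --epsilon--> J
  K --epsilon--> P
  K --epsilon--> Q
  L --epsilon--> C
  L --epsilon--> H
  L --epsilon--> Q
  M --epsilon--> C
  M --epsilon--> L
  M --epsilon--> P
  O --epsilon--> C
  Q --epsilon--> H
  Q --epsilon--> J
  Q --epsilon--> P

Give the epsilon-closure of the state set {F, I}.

Start with {F, I}.
From F via epsilon: add B, D, H.
From B via epsilon: add E.
From D via epsilon: add O, P.
From H via epsilon: add J.
From E via epsilon: add A.
From O via epsilon: add C.
No new states can be added; the closed set is {A, B, C, D, E, F, H, I, J, O, P}.

{A, B, C, D, E, F, H, I, J, O, P}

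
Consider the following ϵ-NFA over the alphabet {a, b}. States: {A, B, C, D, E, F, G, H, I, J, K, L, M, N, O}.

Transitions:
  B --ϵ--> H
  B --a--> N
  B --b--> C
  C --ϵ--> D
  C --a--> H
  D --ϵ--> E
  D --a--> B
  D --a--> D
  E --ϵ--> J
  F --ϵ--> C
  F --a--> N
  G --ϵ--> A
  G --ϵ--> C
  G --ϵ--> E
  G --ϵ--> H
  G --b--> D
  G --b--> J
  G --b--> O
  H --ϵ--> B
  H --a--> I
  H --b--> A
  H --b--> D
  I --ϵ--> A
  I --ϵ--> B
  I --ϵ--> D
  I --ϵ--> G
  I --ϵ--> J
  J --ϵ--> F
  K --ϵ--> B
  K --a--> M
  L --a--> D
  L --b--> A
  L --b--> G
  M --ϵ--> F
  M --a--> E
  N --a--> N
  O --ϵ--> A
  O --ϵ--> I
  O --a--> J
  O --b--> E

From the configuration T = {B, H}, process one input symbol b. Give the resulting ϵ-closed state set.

B on b → {C}.
H on b → {A, D}.
Union after reading b: {A, C, D}.
Now take the ϵ-closure:
From D via ϵ: add E.
From E via ϵ: add J.
From J via ϵ: add F.
No new states can be added; the closed set is {A, C, D, E, F, J}.

{A, C, D, E, F, J}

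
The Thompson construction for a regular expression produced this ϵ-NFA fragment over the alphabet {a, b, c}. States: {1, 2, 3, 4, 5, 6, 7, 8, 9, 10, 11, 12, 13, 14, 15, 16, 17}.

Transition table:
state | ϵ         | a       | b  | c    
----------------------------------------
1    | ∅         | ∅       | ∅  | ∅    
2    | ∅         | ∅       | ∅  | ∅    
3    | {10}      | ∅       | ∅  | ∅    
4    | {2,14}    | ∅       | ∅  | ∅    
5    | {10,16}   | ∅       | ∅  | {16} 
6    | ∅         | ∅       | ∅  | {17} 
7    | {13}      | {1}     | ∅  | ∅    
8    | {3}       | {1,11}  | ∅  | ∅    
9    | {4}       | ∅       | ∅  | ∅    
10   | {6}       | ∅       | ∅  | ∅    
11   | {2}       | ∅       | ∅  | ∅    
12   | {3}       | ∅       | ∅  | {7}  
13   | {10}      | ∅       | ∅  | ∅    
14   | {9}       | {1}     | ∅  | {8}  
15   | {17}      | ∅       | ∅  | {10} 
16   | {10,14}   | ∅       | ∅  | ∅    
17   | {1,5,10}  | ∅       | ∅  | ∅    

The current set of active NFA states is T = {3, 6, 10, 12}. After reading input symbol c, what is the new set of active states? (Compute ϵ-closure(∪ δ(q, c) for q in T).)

{1, 2, 4, 5, 6, 7, 9, 10, 13, 14, 16, 17}

6 on c → {17}.
12 on c → {7}.
No c-transition from 3, 10.
Union after reading c: {7, 17}.
Now take the ϵ-closure:
From 7 via ϵ: add 13.
From 17 via ϵ: add 1, 5, 10.
From 5 via ϵ: add 16.
From 10 via ϵ: add 6.
From 16 via ϵ: add 14.
From 14 via ϵ: add 9.
From 9 via ϵ: add 4.
From 4 via ϵ: add 2.
No new states can be added; the closed set is {1, 2, 4, 5, 6, 7, 9, 10, 13, 14, 16, 17}.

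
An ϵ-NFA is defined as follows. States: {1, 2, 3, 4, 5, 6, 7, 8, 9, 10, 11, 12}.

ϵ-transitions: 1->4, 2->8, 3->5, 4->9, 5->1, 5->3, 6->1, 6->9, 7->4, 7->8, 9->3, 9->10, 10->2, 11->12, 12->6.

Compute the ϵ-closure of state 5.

{1, 2, 3, 4, 5, 8, 9, 10}

Start with {5}.
From 5 via ϵ: add 1, 3.
From 1 via ϵ: add 4.
From 4 via ϵ: add 9.
From 9 via ϵ: add 10.
From 10 via ϵ: add 2.
From 2 via ϵ: add 8.
No new states can be added; the closed set is {1, 2, 3, 4, 5, 8, 9, 10}.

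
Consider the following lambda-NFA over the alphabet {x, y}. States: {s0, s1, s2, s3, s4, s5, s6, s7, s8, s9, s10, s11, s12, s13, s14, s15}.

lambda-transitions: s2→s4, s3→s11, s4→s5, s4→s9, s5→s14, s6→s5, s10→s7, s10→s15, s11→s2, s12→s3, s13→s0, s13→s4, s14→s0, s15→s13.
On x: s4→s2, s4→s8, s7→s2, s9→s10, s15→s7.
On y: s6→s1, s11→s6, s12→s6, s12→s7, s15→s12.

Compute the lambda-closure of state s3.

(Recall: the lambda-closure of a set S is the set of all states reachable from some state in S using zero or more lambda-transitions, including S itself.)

{s0, s2, s3, s4, s5, s9, s11, s14}

Start with {s3}.
From s3 via lambda: add s11.
From s11 via lambda: add s2.
From s2 via lambda: add s4.
From s4 via lambda: add s5, s9.
From s5 via lambda: add s14.
From s14 via lambda: add s0.
No new states can be added; the closed set is {s0, s2, s3, s4, s5, s9, s11, s14}.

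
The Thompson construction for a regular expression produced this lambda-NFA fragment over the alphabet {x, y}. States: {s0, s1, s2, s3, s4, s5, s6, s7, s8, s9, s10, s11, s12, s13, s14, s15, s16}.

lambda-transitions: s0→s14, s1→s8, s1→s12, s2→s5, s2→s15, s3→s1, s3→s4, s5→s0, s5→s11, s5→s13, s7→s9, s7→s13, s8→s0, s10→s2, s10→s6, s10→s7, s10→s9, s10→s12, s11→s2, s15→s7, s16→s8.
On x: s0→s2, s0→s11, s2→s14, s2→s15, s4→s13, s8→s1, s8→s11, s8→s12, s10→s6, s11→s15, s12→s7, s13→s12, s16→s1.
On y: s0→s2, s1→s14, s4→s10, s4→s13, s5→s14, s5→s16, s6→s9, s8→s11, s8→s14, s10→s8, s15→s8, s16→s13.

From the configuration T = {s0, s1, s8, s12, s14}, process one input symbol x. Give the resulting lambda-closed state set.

{s0, s1, s2, s5, s7, s8, s9, s11, s12, s13, s14, s15}

s0 on x → {s2, s11}.
s8 on x → {s1, s11, s12}.
s12 on x → {s7}.
No x-transition from s1, s14.
Union after reading x: {s1, s2, s7, s11, s12}.
Now take the lambda-closure:
From s1 via lambda: add s8.
From s2 via lambda: add s5, s15.
From s7 via lambda: add s9, s13.
From s5 via lambda: add s0.
From s0 via lambda: add s14.
No new states can be added; the closed set is {s0, s1, s2, s5, s7, s8, s9, s11, s12, s13, s14, s15}.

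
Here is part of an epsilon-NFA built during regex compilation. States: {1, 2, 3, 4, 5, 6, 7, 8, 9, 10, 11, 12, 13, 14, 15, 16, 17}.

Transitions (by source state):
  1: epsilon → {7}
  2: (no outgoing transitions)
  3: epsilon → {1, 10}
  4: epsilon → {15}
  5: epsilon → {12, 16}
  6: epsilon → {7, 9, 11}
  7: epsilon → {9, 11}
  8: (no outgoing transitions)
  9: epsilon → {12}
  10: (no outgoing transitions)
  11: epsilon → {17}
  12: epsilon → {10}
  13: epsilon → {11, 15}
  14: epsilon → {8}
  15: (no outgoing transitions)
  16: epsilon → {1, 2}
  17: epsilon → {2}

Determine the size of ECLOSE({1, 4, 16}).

11

Start with {1, 4, 16}.
From 1 via epsilon: add 7.
From 4 via epsilon: add 15.
From 16 via epsilon: add 2.
From 7 via epsilon: add 9, 11.
From 9 via epsilon: add 12.
From 11 via epsilon: add 17.
From 12 via epsilon: add 10.
epsilon-closure = {1, 2, 4, 7, 9, 10, 11, 12, 15, 16, 17}, which has 11 states.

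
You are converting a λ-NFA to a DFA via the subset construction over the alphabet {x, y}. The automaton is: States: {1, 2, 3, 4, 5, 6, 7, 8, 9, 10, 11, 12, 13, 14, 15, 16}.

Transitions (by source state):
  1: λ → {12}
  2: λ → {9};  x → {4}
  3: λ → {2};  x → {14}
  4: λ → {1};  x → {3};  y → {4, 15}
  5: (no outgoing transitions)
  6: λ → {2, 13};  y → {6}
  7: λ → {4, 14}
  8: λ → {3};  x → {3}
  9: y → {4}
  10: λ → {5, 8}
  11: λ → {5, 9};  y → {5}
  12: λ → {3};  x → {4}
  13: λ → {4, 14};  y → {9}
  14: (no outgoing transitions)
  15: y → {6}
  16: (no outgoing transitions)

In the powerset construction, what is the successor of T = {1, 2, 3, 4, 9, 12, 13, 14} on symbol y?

4 on y → {4, 15}.
9 on y → {4}.
13 on y → {9}.
No y-transition from 1, 2, 3, 12, 14.
Union after reading y: {4, 9, 15}.
Now take the λ-closure:
From 4 via λ: add 1.
From 1 via λ: add 12.
From 12 via λ: add 3.
From 3 via λ: add 2.
No new states can be added; the closed set is {1, 2, 3, 4, 9, 12, 15}.

{1, 2, 3, 4, 9, 12, 15}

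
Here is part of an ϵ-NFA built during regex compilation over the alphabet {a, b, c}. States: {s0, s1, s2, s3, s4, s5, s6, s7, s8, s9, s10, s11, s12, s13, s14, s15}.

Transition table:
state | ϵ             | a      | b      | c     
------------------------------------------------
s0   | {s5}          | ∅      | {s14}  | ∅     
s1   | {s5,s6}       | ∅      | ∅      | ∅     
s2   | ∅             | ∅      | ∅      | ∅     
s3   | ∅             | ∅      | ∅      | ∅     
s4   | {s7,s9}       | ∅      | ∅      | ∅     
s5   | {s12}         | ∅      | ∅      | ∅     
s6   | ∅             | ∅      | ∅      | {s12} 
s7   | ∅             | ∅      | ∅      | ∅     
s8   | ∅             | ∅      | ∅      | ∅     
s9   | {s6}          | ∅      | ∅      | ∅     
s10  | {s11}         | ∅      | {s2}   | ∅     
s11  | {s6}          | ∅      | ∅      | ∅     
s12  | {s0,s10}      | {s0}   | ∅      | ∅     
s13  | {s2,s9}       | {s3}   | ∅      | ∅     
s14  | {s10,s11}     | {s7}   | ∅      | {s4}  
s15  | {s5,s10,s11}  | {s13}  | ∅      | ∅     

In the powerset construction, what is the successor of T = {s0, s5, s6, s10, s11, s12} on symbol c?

s6 on c → {s12}.
No c-transition from s0, s5, s10, s11, s12.
Union after reading c: {s12}.
Now take the ϵ-closure:
From s12 via ϵ: add s0, s10.
From s0 via ϵ: add s5.
From s10 via ϵ: add s11.
From s11 via ϵ: add s6.
No new states can be added; the closed set is {s0, s5, s6, s10, s11, s12}.

{s0, s5, s6, s10, s11, s12}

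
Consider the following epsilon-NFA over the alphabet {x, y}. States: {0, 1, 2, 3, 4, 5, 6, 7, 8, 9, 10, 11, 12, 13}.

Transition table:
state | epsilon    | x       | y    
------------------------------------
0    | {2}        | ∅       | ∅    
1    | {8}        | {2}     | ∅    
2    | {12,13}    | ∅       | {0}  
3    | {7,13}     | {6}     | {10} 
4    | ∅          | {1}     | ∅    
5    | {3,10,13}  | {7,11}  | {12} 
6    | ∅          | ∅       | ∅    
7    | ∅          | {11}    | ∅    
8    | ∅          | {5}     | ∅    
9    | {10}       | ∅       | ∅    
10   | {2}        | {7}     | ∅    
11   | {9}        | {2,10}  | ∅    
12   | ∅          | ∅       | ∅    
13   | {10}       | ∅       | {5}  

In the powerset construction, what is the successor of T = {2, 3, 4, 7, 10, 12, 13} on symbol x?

{1, 2, 6, 7, 8, 9, 10, 11, 12, 13}

3 on x → {6}.
4 on x → {1}.
7 on x → {11}.
10 on x → {7}.
No x-transition from 2, 12, 13.
Union after reading x: {1, 6, 7, 11}.
Now take the epsilon-closure:
From 1 via epsilon: add 8.
From 11 via epsilon: add 9.
From 9 via epsilon: add 10.
From 10 via epsilon: add 2.
From 2 via epsilon: add 12, 13.
No new states can be added; the closed set is {1, 2, 6, 7, 8, 9, 10, 11, 12, 13}.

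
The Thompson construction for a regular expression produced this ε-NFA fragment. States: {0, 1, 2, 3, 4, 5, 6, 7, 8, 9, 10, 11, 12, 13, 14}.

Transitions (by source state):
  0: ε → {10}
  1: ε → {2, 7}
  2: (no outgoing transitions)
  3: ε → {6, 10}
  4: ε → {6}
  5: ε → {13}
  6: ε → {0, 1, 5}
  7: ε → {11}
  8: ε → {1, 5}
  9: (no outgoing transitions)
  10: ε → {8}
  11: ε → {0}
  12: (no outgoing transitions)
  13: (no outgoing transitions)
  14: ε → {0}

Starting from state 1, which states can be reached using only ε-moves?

{0, 1, 2, 5, 7, 8, 10, 11, 13}

Start with {1}.
From 1 via ε: add 2, 7.
From 7 via ε: add 11.
From 11 via ε: add 0.
From 0 via ε: add 10.
From 10 via ε: add 8.
From 8 via ε: add 5.
From 5 via ε: add 13.
No new states can be added; the closed set is {0, 1, 2, 5, 7, 8, 10, 11, 13}.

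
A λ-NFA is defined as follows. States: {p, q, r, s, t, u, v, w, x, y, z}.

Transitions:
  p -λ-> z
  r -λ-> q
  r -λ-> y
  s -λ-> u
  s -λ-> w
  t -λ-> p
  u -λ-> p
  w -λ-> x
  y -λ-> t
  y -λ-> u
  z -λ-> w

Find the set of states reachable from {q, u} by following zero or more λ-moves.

{p, q, u, w, x, z}

Start with {q, u}.
From u via λ: add p.
From p via λ: add z.
From z via λ: add w.
From w via λ: add x.
No new states can be added; the closed set is {p, q, u, w, x, z}.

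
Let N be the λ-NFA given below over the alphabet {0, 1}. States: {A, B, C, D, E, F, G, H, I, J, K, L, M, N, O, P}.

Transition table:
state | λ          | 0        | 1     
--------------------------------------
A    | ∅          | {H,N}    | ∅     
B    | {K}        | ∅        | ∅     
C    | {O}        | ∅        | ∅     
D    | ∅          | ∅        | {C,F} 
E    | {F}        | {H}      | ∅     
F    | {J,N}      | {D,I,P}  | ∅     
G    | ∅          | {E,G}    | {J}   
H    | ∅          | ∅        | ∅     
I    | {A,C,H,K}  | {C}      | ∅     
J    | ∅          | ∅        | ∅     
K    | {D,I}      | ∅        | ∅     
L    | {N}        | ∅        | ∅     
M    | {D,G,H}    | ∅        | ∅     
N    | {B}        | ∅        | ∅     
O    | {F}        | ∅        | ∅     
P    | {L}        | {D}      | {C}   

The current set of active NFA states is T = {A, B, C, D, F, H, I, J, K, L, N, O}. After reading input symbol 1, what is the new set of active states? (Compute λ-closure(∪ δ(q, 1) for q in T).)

{A, B, C, D, F, H, I, J, K, N, O}

D on 1 → {C, F}.
No 1-transition from A, B, C, F, H, I, J, K, L, N, O.
Union after reading 1: {C, F}.
Now take the λ-closure:
From C via λ: add O.
From F via λ: add J, N.
From N via λ: add B.
From B via λ: add K.
From K via λ: add D, I.
From I via λ: add A, H.
No new states can be added; the closed set is {A, B, C, D, F, H, I, J, K, N, O}.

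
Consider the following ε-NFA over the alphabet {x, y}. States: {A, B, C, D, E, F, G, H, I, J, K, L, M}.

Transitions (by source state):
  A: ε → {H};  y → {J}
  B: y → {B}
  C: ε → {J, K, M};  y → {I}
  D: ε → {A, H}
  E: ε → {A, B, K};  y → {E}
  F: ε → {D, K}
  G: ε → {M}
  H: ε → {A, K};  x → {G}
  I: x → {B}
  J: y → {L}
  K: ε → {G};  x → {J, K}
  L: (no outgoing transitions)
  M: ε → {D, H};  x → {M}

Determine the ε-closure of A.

{A, D, G, H, K, M}

Start with {A}.
From A via ε: add H.
From H via ε: add K.
From K via ε: add G.
From G via ε: add M.
From M via ε: add D.
No new states can be added; the closed set is {A, D, G, H, K, M}.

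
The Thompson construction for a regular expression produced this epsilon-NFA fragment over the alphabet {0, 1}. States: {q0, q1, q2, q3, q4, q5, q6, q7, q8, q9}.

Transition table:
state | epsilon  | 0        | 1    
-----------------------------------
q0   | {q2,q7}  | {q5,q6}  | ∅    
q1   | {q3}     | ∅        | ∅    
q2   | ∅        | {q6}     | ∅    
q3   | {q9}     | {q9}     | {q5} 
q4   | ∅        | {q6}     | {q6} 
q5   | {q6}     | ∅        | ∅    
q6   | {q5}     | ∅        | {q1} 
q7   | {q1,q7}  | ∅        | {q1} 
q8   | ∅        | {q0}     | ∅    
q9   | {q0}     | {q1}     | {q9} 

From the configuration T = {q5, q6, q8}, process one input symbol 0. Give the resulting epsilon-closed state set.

{q0, q1, q2, q3, q7, q9}

q8 on 0 → {q0}.
No 0-transition from q5, q6.
Union after reading 0: {q0}.
Now take the epsilon-closure:
From q0 via epsilon: add q2, q7.
From q7 via epsilon: add q1.
From q1 via epsilon: add q3.
From q3 via epsilon: add q9.
No new states can be added; the closed set is {q0, q1, q2, q3, q7, q9}.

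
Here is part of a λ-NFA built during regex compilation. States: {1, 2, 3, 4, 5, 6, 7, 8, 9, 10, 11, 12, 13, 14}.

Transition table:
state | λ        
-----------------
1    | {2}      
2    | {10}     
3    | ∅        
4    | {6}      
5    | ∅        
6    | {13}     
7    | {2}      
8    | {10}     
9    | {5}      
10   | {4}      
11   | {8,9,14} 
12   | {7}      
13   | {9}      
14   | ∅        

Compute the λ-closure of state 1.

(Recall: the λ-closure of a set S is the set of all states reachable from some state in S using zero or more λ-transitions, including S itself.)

Start with {1}.
From 1 via λ: add 2.
From 2 via λ: add 10.
From 10 via λ: add 4.
From 4 via λ: add 6.
From 6 via λ: add 13.
From 13 via λ: add 9.
From 9 via λ: add 5.
No new states can be added; the closed set is {1, 2, 4, 5, 6, 9, 10, 13}.

{1, 2, 4, 5, 6, 9, 10, 13}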